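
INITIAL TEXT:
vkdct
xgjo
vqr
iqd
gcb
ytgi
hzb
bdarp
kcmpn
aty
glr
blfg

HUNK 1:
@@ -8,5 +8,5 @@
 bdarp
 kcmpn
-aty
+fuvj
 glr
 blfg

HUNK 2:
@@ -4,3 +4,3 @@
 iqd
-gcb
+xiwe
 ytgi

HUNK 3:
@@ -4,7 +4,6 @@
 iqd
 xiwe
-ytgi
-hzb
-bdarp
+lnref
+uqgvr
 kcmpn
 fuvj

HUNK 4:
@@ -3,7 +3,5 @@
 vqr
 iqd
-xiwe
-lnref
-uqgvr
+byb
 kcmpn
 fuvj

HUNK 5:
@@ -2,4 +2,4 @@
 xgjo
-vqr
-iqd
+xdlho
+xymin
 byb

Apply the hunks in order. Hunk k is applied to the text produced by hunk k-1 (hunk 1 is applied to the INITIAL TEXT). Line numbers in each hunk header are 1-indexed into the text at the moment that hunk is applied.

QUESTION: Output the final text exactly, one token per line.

Hunk 1: at line 8 remove [aty] add [fuvj] -> 12 lines: vkdct xgjo vqr iqd gcb ytgi hzb bdarp kcmpn fuvj glr blfg
Hunk 2: at line 4 remove [gcb] add [xiwe] -> 12 lines: vkdct xgjo vqr iqd xiwe ytgi hzb bdarp kcmpn fuvj glr blfg
Hunk 3: at line 4 remove [ytgi,hzb,bdarp] add [lnref,uqgvr] -> 11 lines: vkdct xgjo vqr iqd xiwe lnref uqgvr kcmpn fuvj glr blfg
Hunk 4: at line 3 remove [xiwe,lnref,uqgvr] add [byb] -> 9 lines: vkdct xgjo vqr iqd byb kcmpn fuvj glr blfg
Hunk 5: at line 2 remove [vqr,iqd] add [xdlho,xymin] -> 9 lines: vkdct xgjo xdlho xymin byb kcmpn fuvj glr blfg

Answer: vkdct
xgjo
xdlho
xymin
byb
kcmpn
fuvj
glr
blfg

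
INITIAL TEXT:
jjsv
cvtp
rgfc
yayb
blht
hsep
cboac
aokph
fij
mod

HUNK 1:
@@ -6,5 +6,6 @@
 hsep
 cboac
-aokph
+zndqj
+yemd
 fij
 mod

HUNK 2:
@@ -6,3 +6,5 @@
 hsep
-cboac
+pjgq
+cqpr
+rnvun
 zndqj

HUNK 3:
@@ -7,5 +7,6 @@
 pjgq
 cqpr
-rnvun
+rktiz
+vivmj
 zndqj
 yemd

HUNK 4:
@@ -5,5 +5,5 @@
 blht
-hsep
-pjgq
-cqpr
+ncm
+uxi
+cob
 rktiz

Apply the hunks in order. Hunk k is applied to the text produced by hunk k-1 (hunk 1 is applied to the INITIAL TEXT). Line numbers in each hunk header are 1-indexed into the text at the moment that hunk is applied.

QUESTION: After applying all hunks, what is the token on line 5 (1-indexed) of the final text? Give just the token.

Hunk 1: at line 6 remove [aokph] add [zndqj,yemd] -> 11 lines: jjsv cvtp rgfc yayb blht hsep cboac zndqj yemd fij mod
Hunk 2: at line 6 remove [cboac] add [pjgq,cqpr,rnvun] -> 13 lines: jjsv cvtp rgfc yayb blht hsep pjgq cqpr rnvun zndqj yemd fij mod
Hunk 3: at line 7 remove [rnvun] add [rktiz,vivmj] -> 14 lines: jjsv cvtp rgfc yayb blht hsep pjgq cqpr rktiz vivmj zndqj yemd fij mod
Hunk 4: at line 5 remove [hsep,pjgq,cqpr] add [ncm,uxi,cob] -> 14 lines: jjsv cvtp rgfc yayb blht ncm uxi cob rktiz vivmj zndqj yemd fij mod
Final line 5: blht

Answer: blht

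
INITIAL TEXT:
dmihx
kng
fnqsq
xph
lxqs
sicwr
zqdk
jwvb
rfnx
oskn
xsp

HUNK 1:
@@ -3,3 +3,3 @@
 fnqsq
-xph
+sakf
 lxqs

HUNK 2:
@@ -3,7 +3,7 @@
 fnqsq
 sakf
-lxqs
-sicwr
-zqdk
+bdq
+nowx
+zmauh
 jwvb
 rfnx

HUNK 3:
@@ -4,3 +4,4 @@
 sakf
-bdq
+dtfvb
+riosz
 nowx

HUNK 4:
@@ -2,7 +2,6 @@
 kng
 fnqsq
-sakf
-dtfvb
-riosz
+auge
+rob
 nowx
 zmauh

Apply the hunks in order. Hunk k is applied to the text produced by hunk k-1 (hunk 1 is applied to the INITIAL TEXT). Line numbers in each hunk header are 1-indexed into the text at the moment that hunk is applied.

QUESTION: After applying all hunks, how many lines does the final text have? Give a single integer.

Answer: 11

Derivation:
Hunk 1: at line 3 remove [xph] add [sakf] -> 11 lines: dmihx kng fnqsq sakf lxqs sicwr zqdk jwvb rfnx oskn xsp
Hunk 2: at line 3 remove [lxqs,sicwr,zqdk] add [bdq,nowx,zmauh] -> 11 lines: dmihx kng fnqsq sakf bdq nowx zmauh jwvb rfnx oskn xsp
Hunk 3: at line 4 remove [bdq] add [dtfvb,riosz] -> 12 lines: dmihx kng fnqsq sakf dtfvb riosz nowx zmauh jwvb rfnx oskn xsp
Hunk 4: at line 2 remove [sakf,dtfvb,riosz] add [auge,rob] -> 11 lines: dmihx kng fnqsq auge rob nowx zmauh jwvb rfnx oskn xsp
Final line count: 11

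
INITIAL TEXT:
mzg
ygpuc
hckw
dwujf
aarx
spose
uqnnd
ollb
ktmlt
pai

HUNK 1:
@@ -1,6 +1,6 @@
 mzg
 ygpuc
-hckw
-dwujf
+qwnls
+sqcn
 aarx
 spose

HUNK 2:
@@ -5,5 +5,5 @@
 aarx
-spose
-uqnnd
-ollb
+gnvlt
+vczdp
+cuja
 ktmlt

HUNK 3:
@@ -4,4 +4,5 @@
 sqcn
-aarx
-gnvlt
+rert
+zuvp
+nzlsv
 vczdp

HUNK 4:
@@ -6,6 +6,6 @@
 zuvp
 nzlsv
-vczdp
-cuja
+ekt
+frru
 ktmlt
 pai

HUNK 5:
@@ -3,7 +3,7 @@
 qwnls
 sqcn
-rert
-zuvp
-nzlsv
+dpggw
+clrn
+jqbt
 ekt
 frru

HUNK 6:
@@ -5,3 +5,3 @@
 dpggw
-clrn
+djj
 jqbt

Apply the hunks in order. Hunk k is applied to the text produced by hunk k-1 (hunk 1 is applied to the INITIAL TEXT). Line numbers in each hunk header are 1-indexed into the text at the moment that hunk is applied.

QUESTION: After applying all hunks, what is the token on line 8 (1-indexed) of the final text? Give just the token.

Answer: ekt

Derivation:
Hunk 1: at line 1 remove [hckw,dwujf] add [qwnls,sqcn] -> 10 lines: mzg ygpuc qwnls sqcn aarx spose uqnnd ollb ktmlt pai
Hunk 2: at line 5 remove [spose,uqnnd,ollb] add [gnvlt,vczdp,cuja] -> 10 lines: mzg ygpuc qwnls sqcn aarx gnvlt vczdp cuja ktmlt pai
Hunk 3: at line 4 remove [aarx,gnvlt] add [rert,zuvp,nzlsv] -> 11 lines: mzg ygpuc qwnls sqcn rert zuvp nzlsv vczdp cuja ktmlt pai
Hunk 4: at line 6 remove [vczdp,cuja] add [ekt,frru] -> 11 lines: mzg ygpuc qwnls sqcn rert zuvp nzlsv ekt frru ktmlt pai
Hunk 5: at line 3 remove [rert,zuvp,nzlsv] add [dpggw,clrn,jqbt] -> 11 lines: mzg ygpuc qwnls sqcn dpggw clrn jqbt ekt frru ktmlt pai
Hunk 6: at line 5 remove [clrn] add [djj] -> 11 lines: mzg ygpuc qwnls sqcn dpggw djj jqbt ekt frru ktmlt pai
Final line 8: ekt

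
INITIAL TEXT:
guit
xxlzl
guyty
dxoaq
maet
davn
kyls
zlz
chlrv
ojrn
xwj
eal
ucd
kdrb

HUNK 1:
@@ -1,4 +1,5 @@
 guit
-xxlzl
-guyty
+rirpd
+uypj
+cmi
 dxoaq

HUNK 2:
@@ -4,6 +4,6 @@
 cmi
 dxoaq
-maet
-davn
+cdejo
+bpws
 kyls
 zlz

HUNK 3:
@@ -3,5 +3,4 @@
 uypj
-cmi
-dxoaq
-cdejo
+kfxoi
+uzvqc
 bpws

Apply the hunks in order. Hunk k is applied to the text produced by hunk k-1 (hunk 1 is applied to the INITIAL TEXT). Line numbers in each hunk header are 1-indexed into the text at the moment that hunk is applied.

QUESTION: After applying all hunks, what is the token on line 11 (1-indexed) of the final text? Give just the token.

Answer: xwj

Derivation:
Hunk 1: at line 1 remove [xxlzl,guyty] add [rirpd,uypj,cmi] -> 15 lines: guit rirpd uypj cmi dxoaq maet davn kyls zlz chlrv ojrn xwj eal ucd kdrb
Hunk 2: at line 4 remove [maet,davn] add [cdejo,bpws] -> 15 lines: guit rirpd uypj cmi dxoaq cdejo bpws kyls zlz chlrv ojrn xwj eal ucd kdrb
Hunk 3: at line 3 remove [cmi,dxoaq,cdejo] add [kfxoi,uzvqc] -> 14 lines: guit rirpd uypj kfxoi uzvqc bpws kyls zlz chlrv ojrn xwj eal ucd kdrb
Final line 11: xwj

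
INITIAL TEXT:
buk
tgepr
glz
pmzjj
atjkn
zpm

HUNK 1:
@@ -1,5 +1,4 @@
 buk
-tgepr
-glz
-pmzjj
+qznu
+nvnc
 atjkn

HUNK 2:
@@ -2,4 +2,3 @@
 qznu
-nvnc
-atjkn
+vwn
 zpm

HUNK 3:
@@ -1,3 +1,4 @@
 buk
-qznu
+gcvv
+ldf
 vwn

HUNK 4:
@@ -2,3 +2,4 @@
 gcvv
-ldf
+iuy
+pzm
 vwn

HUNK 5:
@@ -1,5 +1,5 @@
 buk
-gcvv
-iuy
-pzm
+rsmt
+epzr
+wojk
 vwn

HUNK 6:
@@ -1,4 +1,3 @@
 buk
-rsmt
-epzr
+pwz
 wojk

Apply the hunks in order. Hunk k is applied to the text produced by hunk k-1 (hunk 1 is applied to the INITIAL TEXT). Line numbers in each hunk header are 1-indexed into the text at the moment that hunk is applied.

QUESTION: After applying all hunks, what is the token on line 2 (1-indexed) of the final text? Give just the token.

Answer: pwz

Derivation:
Hunk 1: at line 1 remove [tgepr,glz,pmzjj] add [qznu,nvnc] -> 5 lines: buk qznu nvnc atjkn zpm
Hunk 2: at line 2 remove [nvnc,atjkn] add [vwn] -> 4 lines: buk qznu vwn zpm
Hunk 3: at line 1 remove [qznu] add [gcvv,ldf] -> 5 lines: buk gcvv ldf vwn zpm
Hunk 4: at line 2 remove [ldf] add [iuy,pzm] -> 6 lines: buk gcvv iuy pzm vwn zpm
Hunk 5: at line 1 remove [gcvv,iuy,pzm] add [rsmt,epzr,wojk] -> 6 lines: buk rsmt epzr wojk vwn zpm
Hunk 6: at line 1 remove [rsmt,epzr] add [pwz] -> 5 lines: buk pwz wojk vwn zpm
Final line 2: pwz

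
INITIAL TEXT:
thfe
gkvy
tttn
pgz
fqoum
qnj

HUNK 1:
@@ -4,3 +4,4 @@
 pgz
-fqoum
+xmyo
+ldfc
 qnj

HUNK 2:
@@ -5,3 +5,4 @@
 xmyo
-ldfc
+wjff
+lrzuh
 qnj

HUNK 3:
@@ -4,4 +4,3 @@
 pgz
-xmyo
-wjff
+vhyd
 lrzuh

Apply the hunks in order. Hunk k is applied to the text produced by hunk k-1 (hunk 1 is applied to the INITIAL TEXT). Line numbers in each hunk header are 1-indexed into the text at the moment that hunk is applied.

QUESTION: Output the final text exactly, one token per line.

Answer: thfe
gkvy
tttn
pgz
vhyd
lrzuh
qnj

Derivation:
Hunk 1: at line 4 remove [fqoum] add [xmyo,ldfc] -> 7 lines: thfe gkvy tttn pgz xmyo ldfc qnj
Hunk 2: at line 5 remove [ldfc] add [wjff,lrzuh] -> 8 lines: thfe gkvy tttn pgz xmyo wjff lrzuh qnj
Hunk 3: at line 4 remove [xmyo,wjff] add [vhyd] -> 7 lines: thfe gkvy tttn pgz vhyd lrzuh qnj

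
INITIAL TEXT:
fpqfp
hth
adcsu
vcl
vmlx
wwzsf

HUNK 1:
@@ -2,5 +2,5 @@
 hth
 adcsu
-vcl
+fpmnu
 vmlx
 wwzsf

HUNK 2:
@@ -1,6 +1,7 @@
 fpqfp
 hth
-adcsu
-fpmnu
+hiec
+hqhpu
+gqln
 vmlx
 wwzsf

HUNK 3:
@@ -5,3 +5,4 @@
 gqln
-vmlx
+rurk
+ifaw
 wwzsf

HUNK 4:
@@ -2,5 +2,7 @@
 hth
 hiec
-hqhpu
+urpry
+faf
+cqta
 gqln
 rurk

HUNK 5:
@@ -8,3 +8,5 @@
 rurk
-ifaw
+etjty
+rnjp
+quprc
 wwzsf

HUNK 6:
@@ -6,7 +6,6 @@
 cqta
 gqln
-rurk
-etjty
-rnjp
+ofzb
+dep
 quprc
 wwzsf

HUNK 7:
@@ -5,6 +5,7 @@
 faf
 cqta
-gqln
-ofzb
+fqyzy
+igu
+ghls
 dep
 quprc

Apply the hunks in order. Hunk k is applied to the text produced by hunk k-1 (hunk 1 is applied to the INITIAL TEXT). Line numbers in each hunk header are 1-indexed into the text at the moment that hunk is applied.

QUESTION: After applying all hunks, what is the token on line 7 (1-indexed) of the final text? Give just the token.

Answer: fqyzy

Derivation:
Hunk 1: at line 2 remove [vcl] add [fpmnu] -> 6 lines: fpqfp hth adcsu fpmnu vmlx wwzsf
Hunk 2: at line 1 remove [adcsu,fpmnu] add [hiec,hqhpu,gqln] -> 7 lines: fpqfp hth hiec hqhpu gqln vmlx wwzsf
Hunk 3: at line 5 remove [vmlx] add [rurk,ifaw] -> 8 lines: fpqfp hth hiec hqhpu gqln rurk ifaw wwzsf
Hunk 4: at line 2 remove [hqhpu] add [urpry,faf,cqta] -> 10 lines: fpqfp hth hiec urpry faf cqta gqln rurk ifaw wwzsf
Hunk 5: at line 8 remove [ifaw] add [etjty,rnjp,quprc] -> 12 lines: fpqfp hth hiec urpry faf cqta gqln rurk etjty rnjp quprc wwzsf
Hunk 6: at line 6 remove [rurk,etjty,rnjp] add [ofzb,dep] -> 11 lines: fpqfp hth hiec urpry faf cqta gqln ofzb dep quprc wwzsf
Hunk 7: at line 5 remove [gqln,ofzb] add [fqyzy,igu,ghls] -> 12 lines: fpqfp hth hiec urpry faf cqta fqyzy igu ghls dep quprc wwzsf
Final line 7: fqyzy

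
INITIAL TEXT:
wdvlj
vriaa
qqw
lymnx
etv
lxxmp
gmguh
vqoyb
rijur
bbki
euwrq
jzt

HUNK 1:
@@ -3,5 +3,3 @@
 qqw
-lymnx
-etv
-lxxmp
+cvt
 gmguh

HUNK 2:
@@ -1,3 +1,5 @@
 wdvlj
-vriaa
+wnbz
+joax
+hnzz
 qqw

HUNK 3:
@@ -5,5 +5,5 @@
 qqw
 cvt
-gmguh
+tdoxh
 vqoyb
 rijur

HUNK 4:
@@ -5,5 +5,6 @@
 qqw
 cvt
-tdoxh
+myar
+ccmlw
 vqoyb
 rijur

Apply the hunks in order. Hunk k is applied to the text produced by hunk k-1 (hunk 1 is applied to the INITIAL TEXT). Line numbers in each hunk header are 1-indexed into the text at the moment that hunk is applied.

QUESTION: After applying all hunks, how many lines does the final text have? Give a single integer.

Hunk 1: at line 3 remove [lymnx,etv,lxxmp] add [cvt] -> 10 lines: wdvlj vriaa qqw cvt gmguh vqoyb rijur bbki euwrq jzt
Hunk 2: at line 1 remove [vriaa] add [wnbz,joax,hnzz] -> 12 lines: wdvlj wnbz joax hnzz qqw cvt gmguh vqoyb rijur bbki euwrq jzt
Hunk 3: at line 5 remove [gmguh] add [tdoxh] -> 12 lines: wdvlj wnbz joax hnzz qqw cvt tdoxh vqoyb rijur bbki euwrq jzt
Hunk 4: at line 5 remove [tdoxh] add [myar,ccmlw] -> 13 lines: wdvlj wnbz joax hnzz qqw cvt myar ccmlw vqoyb rijur bbki euwrq jzt
Final line count: 13

Answer: 13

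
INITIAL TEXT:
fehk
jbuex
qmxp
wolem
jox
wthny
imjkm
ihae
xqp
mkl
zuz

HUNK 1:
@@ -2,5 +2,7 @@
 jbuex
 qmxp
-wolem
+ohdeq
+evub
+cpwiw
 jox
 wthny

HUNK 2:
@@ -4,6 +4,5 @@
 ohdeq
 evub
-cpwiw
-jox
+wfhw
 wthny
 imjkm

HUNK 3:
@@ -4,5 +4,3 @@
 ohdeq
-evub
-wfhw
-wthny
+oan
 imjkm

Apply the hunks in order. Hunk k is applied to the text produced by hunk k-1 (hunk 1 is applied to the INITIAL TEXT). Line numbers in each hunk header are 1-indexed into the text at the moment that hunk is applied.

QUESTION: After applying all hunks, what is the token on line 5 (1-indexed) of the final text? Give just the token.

Hunk 1: at line 2 remove [wolem] add [ohdeq,evub,cpwiw] -> 13 lines: fehk jbuex qmxp ohdeq evub cpwiw jox wthny imjkm ihae xqp mkl zuz
Hunk 2: at line 4 remove [cpwiw,jox] add [wfhw] -> 12 lines: fehk jbuex qmxp ohdeq evub wfhw wthny imjkm ihae xqp mkl zuz
Hunk 3: at line 4 remove [evub,wfhw,wthny] add [oan] -> 10 lines: fehk jbuex qmxp ohdeq oan imjkm ihae xqp mkl zuz
Final line 5: oan

Answer: oan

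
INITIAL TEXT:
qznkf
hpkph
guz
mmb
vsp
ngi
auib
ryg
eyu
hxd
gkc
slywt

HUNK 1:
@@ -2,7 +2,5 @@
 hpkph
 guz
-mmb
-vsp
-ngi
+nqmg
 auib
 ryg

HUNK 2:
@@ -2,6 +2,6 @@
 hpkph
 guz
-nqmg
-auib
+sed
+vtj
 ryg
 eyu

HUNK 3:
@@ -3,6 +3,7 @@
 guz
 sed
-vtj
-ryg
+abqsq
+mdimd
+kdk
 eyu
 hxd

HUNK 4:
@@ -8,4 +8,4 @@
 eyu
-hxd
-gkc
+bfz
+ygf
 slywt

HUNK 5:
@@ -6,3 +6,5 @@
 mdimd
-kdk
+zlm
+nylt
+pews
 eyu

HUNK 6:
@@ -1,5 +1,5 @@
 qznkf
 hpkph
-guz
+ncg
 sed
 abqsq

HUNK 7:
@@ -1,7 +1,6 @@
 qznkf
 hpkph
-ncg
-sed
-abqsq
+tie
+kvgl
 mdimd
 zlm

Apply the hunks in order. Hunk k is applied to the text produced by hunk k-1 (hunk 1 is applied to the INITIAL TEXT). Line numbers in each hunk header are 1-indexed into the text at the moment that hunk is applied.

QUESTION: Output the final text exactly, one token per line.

Hunk 1: at line 2 remove [mmb,vsp,ngi] add [nqmg] -> 10 lines: qznkf hpkph guz nqmg auib ryg eyu hxd gkc slywt
Hunk 2: at line 2 remove [nqmg,auib] add [sed,vtj] -> 10 lines: qznkf hpkph guz sed vtj ryg eyu hxd gkc slywt
Hunk 3: at line 3 remove [vtj,ryg] add [abqsq,mdimd,kdk] -> 11 lines: qznkf hpkph guz sed abqsq mdimd kdk eyu hxd gkc slywt
Hunk 4: at line 8 remove [hxd,gkc] add [bfz,ygf] -> 11 lines: qznkf hpkph guz sed abqsq mdimd kdk eyu bfz ygf slywt
Hunk 5: at line 6 remove [kdk] add [zlm,nylt,pews] -> 13 lines: qznkf hpkph guz sed abqsq mdimd zlm nylt pews eyu bfz ygf slywt
Hunk 6: at line 1 remove [guz] add [ncg] -> 13 lines: qznkf hpkph ncg sed abqsq mdimd zlm nylt pews eyu bfz ygf slywt
Hunk 7: at line 1 remove [ncg,sed,abqsq] add [tie,kvgl] -> 12 lines: qznkf hpkph tie kvgl mdimd zlm nylt pews eyu bfz ygf slywt

Answer: qznkf
hpkph
tie
kvgl
mdimd
zlm
nylt
pews
eyu
bfz
ygf
slywt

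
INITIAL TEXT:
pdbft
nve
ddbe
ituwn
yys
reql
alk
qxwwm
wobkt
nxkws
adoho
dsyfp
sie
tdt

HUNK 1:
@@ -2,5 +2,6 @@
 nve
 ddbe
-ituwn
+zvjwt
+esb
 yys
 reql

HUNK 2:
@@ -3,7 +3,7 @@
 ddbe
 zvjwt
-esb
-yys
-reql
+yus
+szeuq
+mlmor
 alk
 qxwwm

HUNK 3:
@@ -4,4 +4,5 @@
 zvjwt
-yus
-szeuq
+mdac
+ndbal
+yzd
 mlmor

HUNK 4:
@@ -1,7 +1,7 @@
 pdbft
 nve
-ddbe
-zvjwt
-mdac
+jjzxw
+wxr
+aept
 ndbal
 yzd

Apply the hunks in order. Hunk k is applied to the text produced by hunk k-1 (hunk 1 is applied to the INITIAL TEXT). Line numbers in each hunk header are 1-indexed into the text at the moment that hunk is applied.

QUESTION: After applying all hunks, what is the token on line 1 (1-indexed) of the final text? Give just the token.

Hunk 1: at line 2 remove [ituwn] add [zvjwt,esb] -> 15 lines: pdbft nve ddbe zvjwt esb yys reql alk qxwwm wobkt nxkws adoho dsyfp sie tdt
Hunk 2: at line 3 remove [esb,yys,reql] add [yus,szeuq,mlmor] -> 15 lines: pdbft nve ddbe zvjwt yus szeuq mlmor alk qxwwm wobkt nxkws adoho dsyfp sie tdt
Hunk 3: at line 4 remove [yus,szeuq] add [mdac,ndbal,yzd] -> 16 lines: pdbft nve ddbe zvjwt mdac ndbal yzd mlmor alk qxwwm wobkt nxkws adoho dsyfp sie tdt
Hunk 4: at line 1 remove [ddbe,zvjwt,mdac] add [jjzxw,wxr,aept] -> 16 lines: pdbft nve jjzxw wxr aept ndbal yzd mlmor alk qxwwm wobkt nxkws adoho dsyfp sie tdt
Final line 1: pdbft

Answer: pdbft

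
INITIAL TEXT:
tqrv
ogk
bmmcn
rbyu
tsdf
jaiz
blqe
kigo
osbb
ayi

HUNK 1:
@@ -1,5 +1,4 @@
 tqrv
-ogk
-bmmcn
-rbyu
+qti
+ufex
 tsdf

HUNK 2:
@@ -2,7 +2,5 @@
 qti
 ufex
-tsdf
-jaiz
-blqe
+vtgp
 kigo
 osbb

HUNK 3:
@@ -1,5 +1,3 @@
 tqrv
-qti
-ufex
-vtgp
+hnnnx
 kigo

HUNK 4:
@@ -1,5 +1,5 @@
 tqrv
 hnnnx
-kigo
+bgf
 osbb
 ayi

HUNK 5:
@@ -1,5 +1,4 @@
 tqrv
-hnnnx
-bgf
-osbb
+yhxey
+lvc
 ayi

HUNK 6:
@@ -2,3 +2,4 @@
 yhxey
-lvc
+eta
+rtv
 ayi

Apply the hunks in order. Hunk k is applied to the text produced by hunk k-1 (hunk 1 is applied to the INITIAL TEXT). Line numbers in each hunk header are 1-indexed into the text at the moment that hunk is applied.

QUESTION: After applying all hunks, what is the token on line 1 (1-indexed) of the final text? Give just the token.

Hunk 1: at line 1 remove [ogk,bmmcn,rbyu] add [qti,ufex] -> 9 lines: tqrv qti ufex tsdf jaiz blqe kigo osbb ayi
Hunk 2: at line 2 remove [tsdf,jaiz,blqe] add [vtgp] -> 7 lines: tqrv qti ufex vtgp kigo osbb ayi
Hunk 3: at line 1 remove [qti,ufex,vtgp] add [hnnnx] -> 5 lines: tqrv hnnnx kigo osbb ayi
Hunk 4: at line 1 remove [kigo] add [bgf] -> 5 lines: tqrv hnnnx bgf osbb ayi
Hunk 5: at line 1 remove [hnnnx,bgf,osbb] add [yhxey,lvc] -> 4 lines: tqrv yhxey lvc ayi
Hunk 6: at line 2 remove [lvc] add [eta,rtv] -> 5 lines: tqrv yhxey eta rtv ayi
Final line 1: tqrv

Answer: tqrv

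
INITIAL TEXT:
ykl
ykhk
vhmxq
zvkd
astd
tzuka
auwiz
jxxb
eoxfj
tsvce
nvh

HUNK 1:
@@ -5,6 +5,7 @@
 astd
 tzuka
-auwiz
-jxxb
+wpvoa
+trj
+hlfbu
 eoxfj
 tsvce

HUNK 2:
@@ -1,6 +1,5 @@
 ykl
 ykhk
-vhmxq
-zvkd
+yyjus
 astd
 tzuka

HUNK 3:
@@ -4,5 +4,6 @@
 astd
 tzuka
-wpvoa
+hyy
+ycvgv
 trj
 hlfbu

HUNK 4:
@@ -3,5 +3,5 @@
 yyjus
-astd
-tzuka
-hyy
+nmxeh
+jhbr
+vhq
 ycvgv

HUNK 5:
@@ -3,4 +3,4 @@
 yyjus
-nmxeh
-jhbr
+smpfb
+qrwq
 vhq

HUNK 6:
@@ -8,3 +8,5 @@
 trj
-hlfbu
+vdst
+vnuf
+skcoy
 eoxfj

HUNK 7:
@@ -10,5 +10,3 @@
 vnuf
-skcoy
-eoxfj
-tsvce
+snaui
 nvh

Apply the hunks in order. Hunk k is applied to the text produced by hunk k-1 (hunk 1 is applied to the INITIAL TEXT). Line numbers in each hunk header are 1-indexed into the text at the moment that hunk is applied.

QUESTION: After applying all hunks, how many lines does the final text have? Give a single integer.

Answer: 12

Derivation:
Hunk 1: at line 5 remove [auwiz,jxxb] add [wpvoa,trj,hlfbu] -> 12 lines: ykl ykhk vhmxq zvkd astd tzuka wpvoa trj hlfbu eoxfj tsvce nvh
Hunk 2: at line 1 remove [vhmxq,zvkd] add [yyjus] -> 11 lines: ykl ykhk yyjus astd tzuka wpvoa trj hlfbu eoxfj tsvce nvh
Hunk 3: at line 4 remove [wpvoa] add [hyy,ycvgv] -> 12 lines: ykl ykhk yyjus astd tzuka hyy ycvgv trj hlfbu eoxfj tsvce nvh
Hunk 4: at line 3 remove [astd,tzuka,hyy] add [nmxeh,jhbr,vhq] -> 12 lines: ykl ykhk yyjus nmxeh jhbr vhq ycvgv trj hlfbu eoxfj tsvce nvh
Hunk 5: at line 3 remove [nmxeh,jhbr] add [smpfb,qrwq] -> 12 lines: ykl ykhk yyjus smpfb qrwq vhq ycvgv trj hlfbu eoxfj tsvce nvh
Hunk 6: at line 8 remove [hlfbu] add [vdst,vnuf,skcoy] -> 14 lines: ykl ykhk yyjus smpfb qrwq vhq ycvgv trj vdst vnuf skcoy eoxfj tsvce nvh
Hunk 7: at line 10 remove [skcoy,eoxfj,tsvce] add [snaui] -> 12 lines: ykl ykhk yyjus smpfb qrwq vhq ycvgv trj vdst vnuf snaui nvh
Final line count: 12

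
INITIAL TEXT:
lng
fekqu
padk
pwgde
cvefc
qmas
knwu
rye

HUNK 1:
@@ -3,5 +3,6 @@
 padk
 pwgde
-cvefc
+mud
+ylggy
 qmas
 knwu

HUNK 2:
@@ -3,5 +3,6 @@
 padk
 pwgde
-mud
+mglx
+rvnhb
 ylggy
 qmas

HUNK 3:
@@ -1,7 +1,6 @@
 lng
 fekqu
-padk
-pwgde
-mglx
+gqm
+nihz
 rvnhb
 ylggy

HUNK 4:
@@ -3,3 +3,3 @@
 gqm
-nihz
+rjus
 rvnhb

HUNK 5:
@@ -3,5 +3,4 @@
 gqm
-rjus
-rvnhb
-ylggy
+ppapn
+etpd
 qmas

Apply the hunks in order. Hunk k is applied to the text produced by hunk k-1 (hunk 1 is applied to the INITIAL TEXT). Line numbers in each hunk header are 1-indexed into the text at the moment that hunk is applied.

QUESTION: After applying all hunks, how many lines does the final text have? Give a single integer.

Hunk 1: at line 3 remove [cvefc] add [mud,ylggy] -> 9 lines: lng fekqu padk pwgde mud ylggy qmas knwu rye
Hunk 2: at line 3 remove [mud] add [mglx,rvnhb] -> 10 lines: lng fekqu padk pwgde mglx rvnhb ylggy qmas knwu rye
Hunk 3: at line 1 remove [padk,pwgde,mglx] add [gqm,nihz] -> 9 lines: lng fekqu gqm nihz rvnhb ylggy qmas knwu rye
Hunk 4: at line 3 remove [nihz] add [rjus] -> 9 lines: lng fekqu gqm rjus rvnhb ylggy qmas knwu rye
Hunk 5: at line 3 remove [rjus,rvnhb,ylggy] add [ppapn,etpd] -> 8 lines: lng fekqu gqm ppapn etpd qmas knwu rye
Final line count: 8

Answer: 8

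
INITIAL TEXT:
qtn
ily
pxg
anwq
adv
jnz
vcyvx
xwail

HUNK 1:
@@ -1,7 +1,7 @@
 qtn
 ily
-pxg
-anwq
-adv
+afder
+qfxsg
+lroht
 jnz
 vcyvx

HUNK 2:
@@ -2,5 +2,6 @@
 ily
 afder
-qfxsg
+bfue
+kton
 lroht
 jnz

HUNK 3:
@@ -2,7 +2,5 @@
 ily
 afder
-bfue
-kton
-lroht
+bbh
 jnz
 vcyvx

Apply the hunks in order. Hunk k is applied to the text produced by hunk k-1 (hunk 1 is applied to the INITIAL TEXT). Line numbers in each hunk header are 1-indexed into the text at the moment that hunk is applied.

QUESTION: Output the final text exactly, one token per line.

Answer: qtn
ily
afder
bbh
jnz
vcyvx
xwail

Derivation:
Hunk 1: at line 1 remove [pxg,anwq,adv] add [afder,qfxsg,lroht] -> 8 lines: qtn ily afder qfxsg lroht jnz vcyvx xwail
Hunk 2: at line 2 remove [qfxsg] add [bfue,kton] -> 9 lines: qtn ily afder bfue kton lroht jnz vcyvx xwail
Hunk 3: at line 2 remove [bfue,kton,lroht] add [bbh] -> 7 lines: qtn ily afder bbh jnz vcyvx xwail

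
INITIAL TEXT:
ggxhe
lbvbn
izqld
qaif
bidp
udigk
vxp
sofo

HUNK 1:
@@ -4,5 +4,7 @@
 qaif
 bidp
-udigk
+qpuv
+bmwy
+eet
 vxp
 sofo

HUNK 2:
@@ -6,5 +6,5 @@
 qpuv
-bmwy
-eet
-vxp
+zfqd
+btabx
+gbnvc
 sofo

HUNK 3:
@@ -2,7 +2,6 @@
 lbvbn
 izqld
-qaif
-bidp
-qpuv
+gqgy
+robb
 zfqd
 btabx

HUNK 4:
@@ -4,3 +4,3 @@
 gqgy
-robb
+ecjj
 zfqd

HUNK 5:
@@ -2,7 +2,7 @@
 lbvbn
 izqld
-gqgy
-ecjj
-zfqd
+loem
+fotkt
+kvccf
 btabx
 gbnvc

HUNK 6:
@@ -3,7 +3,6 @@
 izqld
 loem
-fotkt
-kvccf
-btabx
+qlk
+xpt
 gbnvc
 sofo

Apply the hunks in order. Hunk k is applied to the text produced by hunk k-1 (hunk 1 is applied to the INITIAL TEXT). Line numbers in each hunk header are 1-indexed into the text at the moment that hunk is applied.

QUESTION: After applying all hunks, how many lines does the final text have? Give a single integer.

Answer: 8

Derivation:
Hunk 1: at line 4 remove [udigk] add [qpuv,bmwy,eet] -> 10 lines: ggxhe lbvbn izqld qaif bidp qpuv bmwy eet vxp sofo
Hunk 2: at line 6 remove [bmwy,eet,vxp] add [zfqd,btabx,gbnvc] -> 10 lines: ggxhe lbvbn izqld qaif bidp qpuv zfqd btabx gbnvc sofo
Hunk 3: at line 2 remove [qaif,bidp,qpuv] add [gqgy,robb] -> 9 lines: ggxhe lbvbn izqld gqgy robb zfqd btabx gbnvc sofo
Hunk 4: at line 4 remove [robb] add [ecjj] -> 9 lines: ggxhe lbvbn izqld gqgy ecjj zfqd btabx gbnvc sofo
Hunk 5: at line 2 remove [gqgy,ecjj,zfqd] add [loem,fotkt,kvccf] -> 9 lines: ggxhe lbvbn izqld loem fotkt kvccf btabx gbnvc sofo
Hunk 6: at line 3 remove [fotkt,kvccf,btabx] add [qlk,xpt] -> 8 lines: ggxhe lbvbn izqld loem qlk xpt gbnvc sofo
Final line count: 8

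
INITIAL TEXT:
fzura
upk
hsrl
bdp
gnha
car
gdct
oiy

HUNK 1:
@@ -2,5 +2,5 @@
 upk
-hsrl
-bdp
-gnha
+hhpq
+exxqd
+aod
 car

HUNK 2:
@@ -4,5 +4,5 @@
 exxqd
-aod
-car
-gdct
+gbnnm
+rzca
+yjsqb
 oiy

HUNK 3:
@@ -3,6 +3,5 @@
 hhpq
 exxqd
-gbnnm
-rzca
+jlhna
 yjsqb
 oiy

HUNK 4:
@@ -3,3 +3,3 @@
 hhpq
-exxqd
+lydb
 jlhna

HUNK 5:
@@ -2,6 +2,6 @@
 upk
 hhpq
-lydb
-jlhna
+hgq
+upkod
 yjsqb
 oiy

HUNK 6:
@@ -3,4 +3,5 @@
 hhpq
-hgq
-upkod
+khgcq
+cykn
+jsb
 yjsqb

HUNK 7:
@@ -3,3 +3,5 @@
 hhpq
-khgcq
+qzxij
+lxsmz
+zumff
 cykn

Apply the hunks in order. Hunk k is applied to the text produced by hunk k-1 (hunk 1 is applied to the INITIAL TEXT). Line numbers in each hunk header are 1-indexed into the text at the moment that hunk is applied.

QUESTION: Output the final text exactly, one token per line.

Hunk 1: at line 2 remove [hsrl,bdp,gnha] add [hhpq,exxqd,aod] -> 8 lines: fzura upk hhpq exxqd aod car gdct oiy
Hunk 2: at line 4 remove [aod,car,gdct] add [gbnnm,rzca,yjsqb] -> 8 lines: fzura upk hhpq exxqd gbnnm rzca yjsqb oiy
Hunk 3: at line 3 remove [gbnnm,rzca] add [jlhna] -> 7 lines: fzura upk hhpq exxqd jlhna yjsqb oiy
Hunk 4: at line 3 remove [exxqd] add [lydb] -> 7 lines: fzura upk hhpq lydb jlhna yjsqb oiy
Hunk 5: at line 2 remove [lydb,jlhna] add [hgq,upkod] -> 7 lines: fzura upk hhpq hgq upkod yjsqb oiy
Hunk 6: at line 3 remove [hgq,upkod] add [khgcq,cykn,jsb] -> 8 lines: fzura upk hhpq khgcq cykn jsb yjsqb oiy
Hunk 7: at line 3 remove [khgcq] add [qzxij,lxsmz,zumff] -> 10 lines: fzura upk hhpq qzxij lxsmz zumff cykn jsb yjsqb oiy

Answer: fzura
upk
hhpq
qzxij
lxsmz
zumff
cykn
jsb
yjsqb
oiy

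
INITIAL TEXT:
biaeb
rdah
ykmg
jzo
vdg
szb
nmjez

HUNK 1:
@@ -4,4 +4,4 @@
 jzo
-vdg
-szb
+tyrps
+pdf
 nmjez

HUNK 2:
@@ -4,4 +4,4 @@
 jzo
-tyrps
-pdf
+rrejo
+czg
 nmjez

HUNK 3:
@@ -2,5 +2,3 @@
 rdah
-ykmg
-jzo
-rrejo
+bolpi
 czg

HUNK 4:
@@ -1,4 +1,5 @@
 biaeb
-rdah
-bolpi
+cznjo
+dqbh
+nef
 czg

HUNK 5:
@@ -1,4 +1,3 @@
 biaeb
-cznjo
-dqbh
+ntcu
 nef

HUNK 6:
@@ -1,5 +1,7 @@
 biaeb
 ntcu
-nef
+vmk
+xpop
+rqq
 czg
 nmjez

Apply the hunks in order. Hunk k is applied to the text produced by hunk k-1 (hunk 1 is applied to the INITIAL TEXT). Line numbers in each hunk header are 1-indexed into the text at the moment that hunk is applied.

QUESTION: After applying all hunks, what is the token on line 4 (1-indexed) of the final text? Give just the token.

Answer: xpop

Derivation:
Hunk 1: at line 4 remove [vdg,szb] add [tyrps,pdf] -> 7 lines: biaeb rdah ykmg jzo tyrps pdf nmjez
Hunk 2: at line 4 remove [tyrps,pdf] add [rrejo,czg] -> 7 lines: biaeb rdah ykmg jzo rrejo czg nmjez
Hunk 3: at line 2 remove [ykmg,jzo,rrejo] add [bolpi] -> 5 lines: biaeb rdah bolpi czg nmjez
Hunk 4: at line 1 remove [rdah,bolpi] add [cznjo,dqbh,nef] -> 6 lines: biaeb cznjo dqbh nef czg nmjez
Hunk 5: at line 1 remove [cznjo,dqbh] add [ntcu] -> 5 lines: biaeb ntcu nef czg nmjez
Hunk 6: at line 1 remove [nef] add [vmk,xpop,rqq] -> 7 lines: biaeb ntcu vmk xpop rqq czg nmjez
Final line 4: xpop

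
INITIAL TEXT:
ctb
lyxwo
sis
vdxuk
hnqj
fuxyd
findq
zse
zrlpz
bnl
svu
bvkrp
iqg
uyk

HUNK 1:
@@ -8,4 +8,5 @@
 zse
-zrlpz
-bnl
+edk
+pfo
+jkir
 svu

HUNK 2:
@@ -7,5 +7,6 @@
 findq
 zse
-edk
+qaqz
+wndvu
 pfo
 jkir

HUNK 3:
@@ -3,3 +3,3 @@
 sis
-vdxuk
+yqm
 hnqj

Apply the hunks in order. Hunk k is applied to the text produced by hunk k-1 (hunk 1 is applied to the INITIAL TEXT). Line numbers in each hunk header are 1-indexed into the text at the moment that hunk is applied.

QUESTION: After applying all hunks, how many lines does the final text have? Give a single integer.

Answer: 16

Derivation:
Hunk 1: at line 8 remove [zrlpz,bnl] add [edk,pfo,jkir] -> 15 lines: ctb lyxwo sis vdxuk hnqj fuxyd findq zse edk pfo jkir svu bvkrp iqg uyk
Hunk 2: at line 7 remove [edk] add [qaqz,wndvu] -> 16 lines: ctb lyxwo sis vdxuk hnqj fuxyd findq zse qaqz wndvu pfo jkir svu bvkrp iqg uyk
Hunk 3: at line 3 remove [vdxuk] add [yqm] -> 16 lines: ctb lyxwo sis yqm hnqj fuxyd findq zse qaqz wndvu pfo jkir svu bvkrp iqg uyk
Final line count: 16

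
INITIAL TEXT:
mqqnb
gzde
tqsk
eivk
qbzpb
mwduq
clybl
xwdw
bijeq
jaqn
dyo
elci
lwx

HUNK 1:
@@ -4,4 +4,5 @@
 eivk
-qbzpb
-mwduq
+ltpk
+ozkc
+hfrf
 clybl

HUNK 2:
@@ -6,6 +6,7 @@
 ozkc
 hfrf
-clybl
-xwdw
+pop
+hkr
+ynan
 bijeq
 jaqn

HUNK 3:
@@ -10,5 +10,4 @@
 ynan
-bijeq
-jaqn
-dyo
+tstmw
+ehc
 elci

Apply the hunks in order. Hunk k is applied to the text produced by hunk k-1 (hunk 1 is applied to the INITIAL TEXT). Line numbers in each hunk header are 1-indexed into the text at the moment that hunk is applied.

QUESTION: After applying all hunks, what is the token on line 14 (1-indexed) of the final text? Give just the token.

Hunk 1: at line 4 remove [qbzpb,mwduq] add [ltpk,ozkc,hfrf] -> 14 lines: mqqnb gzde tqsk eivk ltpk ozkc hfrf clybl xwdw bijeq jaqn dyo elci lwx
Hunk 2: at line 6 remove [clybl,xwdw] add [pop,hkr,ynan] -> 15 lines: mqqnb gzde tqsk eivk ltpk ozkc hfrf pop hkr ynan bijeq jaqn dyo elci lwx
Hunk 3: at line 10 remove [bijeq,jaqn,dyo] add [tstmw,ehc] -> 14 lines: mqqnb gzde tqsk eivk ltpk ozkc hfrf pop hkr ynan tstmw ehc elci lwx
Final line 14: lwx

Answer: lwx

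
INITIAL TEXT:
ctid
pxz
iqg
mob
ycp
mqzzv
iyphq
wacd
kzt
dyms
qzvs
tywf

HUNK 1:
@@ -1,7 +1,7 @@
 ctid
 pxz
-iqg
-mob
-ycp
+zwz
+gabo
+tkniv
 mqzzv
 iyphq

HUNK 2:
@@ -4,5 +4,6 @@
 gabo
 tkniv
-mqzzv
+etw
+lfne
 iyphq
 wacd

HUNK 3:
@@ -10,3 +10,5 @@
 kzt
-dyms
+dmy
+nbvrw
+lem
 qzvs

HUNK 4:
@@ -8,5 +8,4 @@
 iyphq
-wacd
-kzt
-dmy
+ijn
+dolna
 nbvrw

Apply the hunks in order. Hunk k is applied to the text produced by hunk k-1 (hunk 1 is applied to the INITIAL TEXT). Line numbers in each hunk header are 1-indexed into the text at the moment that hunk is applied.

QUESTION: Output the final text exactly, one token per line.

Hunk 1: at line 1 remove [iqg,mob,ycp] add [zwz,gabo,tkniv] -> 12 lines: ctid pxz zwz gabo tkniv mqzzv iyphq wacd kzt dyms qzvs tywf
Hunk 2: at line 4 remove [mqzzv] add [etw,lfne] -> 13 lines: ctid pxz zwz gabo tkniv etw lfne iyphq wacd kzt dyms qzvs tywf
Hunk 3: at line 10 remove [dyms] add [dmy,nbvrw,lem] -> 15 lines: ctid pxz zwz gabo tkniv etw lfne iyphq wacd kzt dmy nbvrw lem qzvs tywf
Hunk 4: at line 8 remove [wacd,kzt,dmy] add [ijn,dolna] -> 14 lines: ctid pxz zwz gabo tkniv etw lfne iyphq ijn dolna nbvrw lem qzvs tywf

Answer: ctid
pxz
zwz
gabo
tkniv
etw
lfne
iyphq
ijn
dolna
nbvrw
lem
qzvs
tywf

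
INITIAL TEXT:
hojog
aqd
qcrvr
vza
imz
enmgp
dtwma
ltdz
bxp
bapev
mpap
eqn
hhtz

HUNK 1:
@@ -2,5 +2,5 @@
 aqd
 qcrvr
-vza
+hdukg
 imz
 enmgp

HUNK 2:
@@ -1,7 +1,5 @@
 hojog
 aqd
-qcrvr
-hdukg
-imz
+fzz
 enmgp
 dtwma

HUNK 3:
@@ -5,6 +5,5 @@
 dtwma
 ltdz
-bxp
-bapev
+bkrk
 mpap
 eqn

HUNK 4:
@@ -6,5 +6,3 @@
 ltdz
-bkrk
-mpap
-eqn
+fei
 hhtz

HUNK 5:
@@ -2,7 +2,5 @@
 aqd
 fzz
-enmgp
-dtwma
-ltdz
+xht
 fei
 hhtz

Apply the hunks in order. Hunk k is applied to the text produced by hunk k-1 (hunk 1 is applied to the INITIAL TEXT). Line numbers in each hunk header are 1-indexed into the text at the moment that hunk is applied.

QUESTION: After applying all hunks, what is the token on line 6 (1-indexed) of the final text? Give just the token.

Answer: hhtz

Derivation:
Hunk 1: at line 2 remove [vza] add [hdukg] -> 13 lines: hojog aqd qcrvr hdukg imz enmgp dtwma ltdz bxp bapev mpap eqn hhtz
Hunk 2: at line 1 remove [qcrvr,hdukg,imz] add [fzz] -> 11 lines: hojog aqd fzz enmgp dtwma ltdz bxp bapev mpap eqn hhtz
Hunk 3: at line 5 remove [bxp,bapev] add [bkrk] -> 10 lines: hojog aqd fzz enmgp dtwma ltdz bkrk mpap eqn hhtz
Hunk 4: at line 6 remove [bkrk,mpap,eqn] add [fei] -> 8 lines: hojog aqd fzz enmgp dtwma ltdz fei hhtz
Hunk 5: at line 2 remove [enmgp,dtwma,ltdz] add [xht] -> 6 lines: hojog aqd fzz xht fei hhtz
Final line 6: hhtz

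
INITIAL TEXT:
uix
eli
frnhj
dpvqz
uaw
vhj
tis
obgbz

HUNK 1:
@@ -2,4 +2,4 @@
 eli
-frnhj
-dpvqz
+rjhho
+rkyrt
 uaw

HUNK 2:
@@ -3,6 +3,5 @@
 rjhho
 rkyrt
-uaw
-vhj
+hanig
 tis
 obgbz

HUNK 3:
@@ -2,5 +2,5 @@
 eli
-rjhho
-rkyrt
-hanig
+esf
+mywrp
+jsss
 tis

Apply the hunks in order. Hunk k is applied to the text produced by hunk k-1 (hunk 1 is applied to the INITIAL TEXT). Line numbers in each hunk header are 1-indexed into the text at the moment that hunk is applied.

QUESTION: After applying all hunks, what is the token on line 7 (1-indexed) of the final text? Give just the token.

Answer: obgbz

Derivation:
Hunk 1: at line 2 remove [frnhj,dpvqz] add [rjhho,rkyrt] -> 8 lines: uix eli rjhho rkyrt uaw vhj tis obgbz
Hunk 2: at line 3 remove [uaw,vhj] add [hanig] -> 7 lines: uix eli rjhho rkyrt hanig tis obgbz
Hunk 3: at line 2 remove [rjhho,rkyrt,hanig] add [esf,mywrp,jsss] -> 7 lines: uix eli esf mywrp jsss tis obgbz
Final line 7: obgbz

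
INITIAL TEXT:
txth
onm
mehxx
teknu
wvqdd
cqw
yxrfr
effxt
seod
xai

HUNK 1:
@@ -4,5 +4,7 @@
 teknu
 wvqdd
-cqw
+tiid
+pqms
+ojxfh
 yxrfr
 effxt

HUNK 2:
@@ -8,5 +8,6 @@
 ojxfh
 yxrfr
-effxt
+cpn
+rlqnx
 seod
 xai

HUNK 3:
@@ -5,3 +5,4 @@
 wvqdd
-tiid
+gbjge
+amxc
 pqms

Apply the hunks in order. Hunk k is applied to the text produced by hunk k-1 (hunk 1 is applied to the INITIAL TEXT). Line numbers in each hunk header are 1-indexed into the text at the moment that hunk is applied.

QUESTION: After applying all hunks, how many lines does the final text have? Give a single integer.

Hunk 1: at line 4 remove [cqw] add [tiid,pqms,ojxfh] -> 12 lines: txth onm mehxx teknu wvqdd tiid pqms ojxfh yxrfr effxt seod xai
Hunk 2: at line 8 remove [effxt] add [cpn,rlqnx] -> 13 lines: txth onm mehxx teknu wvqdd tiid pqms ojxfh yxrfr cpn rlqnx seod xai
Hunk 3: at line 5 remove [tiid] add [gbjge,amxc] -> 14 lines: txth onm mehxx teknu wvqdd gbjge amxc pqms ojxfh yxrfr cpn rlqnx seod xai
Final line count: 14

Answer: 14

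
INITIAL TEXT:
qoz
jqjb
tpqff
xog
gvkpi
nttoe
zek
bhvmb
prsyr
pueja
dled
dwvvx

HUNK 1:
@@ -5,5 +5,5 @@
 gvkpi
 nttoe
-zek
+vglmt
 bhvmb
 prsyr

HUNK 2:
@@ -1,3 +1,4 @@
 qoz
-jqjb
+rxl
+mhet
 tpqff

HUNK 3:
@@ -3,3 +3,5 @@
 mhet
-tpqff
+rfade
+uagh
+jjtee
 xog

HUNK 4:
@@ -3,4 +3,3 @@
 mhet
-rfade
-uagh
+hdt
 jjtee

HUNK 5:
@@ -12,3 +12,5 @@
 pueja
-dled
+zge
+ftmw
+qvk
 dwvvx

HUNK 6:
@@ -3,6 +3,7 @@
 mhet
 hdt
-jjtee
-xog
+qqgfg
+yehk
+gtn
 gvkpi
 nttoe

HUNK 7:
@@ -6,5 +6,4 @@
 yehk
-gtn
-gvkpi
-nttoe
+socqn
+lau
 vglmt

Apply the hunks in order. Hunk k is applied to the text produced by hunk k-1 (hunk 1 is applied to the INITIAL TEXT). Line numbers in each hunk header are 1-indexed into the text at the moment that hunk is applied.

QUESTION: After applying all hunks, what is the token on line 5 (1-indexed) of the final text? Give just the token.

Answer: qqgfg

Derivation:
Hunk 1: at line 5 remove [zek] add [vglmt] -> 12 lines: qoz jqjb tpqff xog gvkpi nttoe vglmt bhvmb prsyr pueja dled dwvvx
Hunk 2: at line 1 remove [jqjb] add [rxl,mhet] -> 13 lines: qoz rxl mhet tpqff xog gvkpi nttoe vglmt bhvmb prsyr pueja dled dwvvx
Hunk 3: at line 3 remove [tpqff] add [rfade,uagh,jjtee] -> 15 lines: qoz rxl mhet rfade uagh jjtee xog gvkpi nttoe vglmt bhvmb prsyr pueja dled dwvvx
Hunk 4: at line 3 remove [rfade,uagh] add [hdt] -> 14 lines: qoz rxl mhet hdt jjtee xog gvkpi nttoe vglmt bhvmb prsyr pueja dled dwvvx
Hunk 5: at line 12 remove [dled] add [zge,ftmw,qvk] -> 16 lines: qoz rxl mhet hdt jjtee xog gvkpi nttoe vglmt bhvmb prsyr pueja zge ftmw qvk dwvvx
Hunk 6: at line 3 remove [jjtee,xog] add [qqgfg,yehk,gtn] -> 17 lines: qoz rxl mhet hdt qqgfg yehk gtn gvkpi nttoe vglmt bhvmb prsyr pueja zge ftmw qvk dwvvx
Hunk 7: at line 6 remove [gtn,gvkpi,nttoe] add [socqn,lau] -> 16 lines: qoz rxl mhet hdt qqgfg yehk socqn lau vglmt bhvmb prsyr pueja zge ftmw qvk dwvvx
Final line 5: qqgfg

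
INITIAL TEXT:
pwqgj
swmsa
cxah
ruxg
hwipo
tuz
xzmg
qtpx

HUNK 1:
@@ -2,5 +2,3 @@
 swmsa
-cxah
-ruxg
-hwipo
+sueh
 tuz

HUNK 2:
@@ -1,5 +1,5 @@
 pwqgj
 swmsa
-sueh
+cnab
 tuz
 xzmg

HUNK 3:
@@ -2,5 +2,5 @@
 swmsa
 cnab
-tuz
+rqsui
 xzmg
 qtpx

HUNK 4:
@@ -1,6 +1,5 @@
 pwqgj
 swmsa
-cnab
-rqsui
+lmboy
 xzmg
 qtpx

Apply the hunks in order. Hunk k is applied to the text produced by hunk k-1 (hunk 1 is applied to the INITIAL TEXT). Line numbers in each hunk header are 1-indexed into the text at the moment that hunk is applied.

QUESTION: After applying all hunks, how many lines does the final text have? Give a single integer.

Hunk 1: at line 2 remove [cxah,ruxg,hwipo] add [sueh] -> 6 lines: pwqgj swmsa sueh tuz xzmg qtpx
Hunk 2: at line 1 remove [sueh] add [cnab] -> 6 lines: pwqgj swmsa cnab tuz xzmg qtpx
Hunk 3: at line 2 remove [tuz] add [rqsui] -> 6 lines: pwqgj swmsa cnab rqsui xzmg qtpx
Hunk 4: at line 1 remove [cnab,rqsui] add [lmboy] -> 5 lines: pwqgj swmsa lmboy xzmg qtpx
Final line count: 5

Answer: 5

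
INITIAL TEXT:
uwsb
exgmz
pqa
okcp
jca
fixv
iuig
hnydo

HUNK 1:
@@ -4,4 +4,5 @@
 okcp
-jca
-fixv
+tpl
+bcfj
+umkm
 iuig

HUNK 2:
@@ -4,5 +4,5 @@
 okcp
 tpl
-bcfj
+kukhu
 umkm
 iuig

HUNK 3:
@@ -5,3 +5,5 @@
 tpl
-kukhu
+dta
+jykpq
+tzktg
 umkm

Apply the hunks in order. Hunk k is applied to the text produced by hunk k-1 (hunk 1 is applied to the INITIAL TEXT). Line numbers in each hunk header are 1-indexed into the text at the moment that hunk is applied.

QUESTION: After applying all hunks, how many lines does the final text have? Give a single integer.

Hunk 1: at line 4 remove [jca,fixv] add [tpl,bcfj,umkm] -> 9 lines: uwsb exgmz pqa okcp tpl bcfj umkm iuig hnydo
Hunk 2: at line 4 remove [bcfj] add [kukhu] -> 9 lines: uwsb exgmz pqa okcp tpl kukhu umkm iuig hnydo
Hunk 3: at line 5 remove [kukhu] add [dta,jykpq,tzktg] -> 11 lines: uwsb exgmz pqa okcp tpl dta jykpq tzktg umkm iuig hnydo
Final line count: 11

Answer: 11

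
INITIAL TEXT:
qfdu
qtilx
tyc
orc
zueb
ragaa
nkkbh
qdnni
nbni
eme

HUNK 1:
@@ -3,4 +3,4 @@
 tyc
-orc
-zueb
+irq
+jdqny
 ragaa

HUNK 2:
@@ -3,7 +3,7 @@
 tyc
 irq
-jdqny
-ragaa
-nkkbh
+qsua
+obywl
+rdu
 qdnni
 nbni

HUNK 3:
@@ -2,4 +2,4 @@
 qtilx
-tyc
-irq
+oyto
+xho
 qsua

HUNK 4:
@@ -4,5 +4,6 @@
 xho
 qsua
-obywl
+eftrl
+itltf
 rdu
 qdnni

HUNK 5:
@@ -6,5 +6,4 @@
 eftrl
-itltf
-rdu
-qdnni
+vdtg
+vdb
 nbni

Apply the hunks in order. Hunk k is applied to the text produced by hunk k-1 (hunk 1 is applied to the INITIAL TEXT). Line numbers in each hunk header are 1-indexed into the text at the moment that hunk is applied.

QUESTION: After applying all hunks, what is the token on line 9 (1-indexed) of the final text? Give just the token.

Answer: nbni

Derivation:
Hunk 1: at line 3 remove [orc,zueb] add [irq,jdqny] -> 10 lines: qfdu qtilx tyc irq jdqny ragaa nkkbh qdnni nbni eme
Hunk 2: at line 3 remove [jdqny,ragaa,nkkbh] add [qsua,obywl,rdu] -> 10 lines: qfdu qtilx tyc irq qsua obywl rdu qdnni nbni eme
Hunk 3: at line 2 remove [tyc,irq] add [oyto,xho] -> 10 lines: qfdu qtilx oyto xho qsua obywl rdu qdnni nbni eme
Hunk 4: at line 4 remove [obywl] add [eftrl,itltf] -> 11 lines: qfdu qtilx oyto xho qsua eftrl itltf rdu qdnni nbni eme
Hunk 5: at line 6 remove [itltf,rdu,qdnni] add [vdtg,vdb] -> 10 lines: qfdu qtilx oyto xho qsua eftrl vdtg vdb nbni eme
Final line 9: nbni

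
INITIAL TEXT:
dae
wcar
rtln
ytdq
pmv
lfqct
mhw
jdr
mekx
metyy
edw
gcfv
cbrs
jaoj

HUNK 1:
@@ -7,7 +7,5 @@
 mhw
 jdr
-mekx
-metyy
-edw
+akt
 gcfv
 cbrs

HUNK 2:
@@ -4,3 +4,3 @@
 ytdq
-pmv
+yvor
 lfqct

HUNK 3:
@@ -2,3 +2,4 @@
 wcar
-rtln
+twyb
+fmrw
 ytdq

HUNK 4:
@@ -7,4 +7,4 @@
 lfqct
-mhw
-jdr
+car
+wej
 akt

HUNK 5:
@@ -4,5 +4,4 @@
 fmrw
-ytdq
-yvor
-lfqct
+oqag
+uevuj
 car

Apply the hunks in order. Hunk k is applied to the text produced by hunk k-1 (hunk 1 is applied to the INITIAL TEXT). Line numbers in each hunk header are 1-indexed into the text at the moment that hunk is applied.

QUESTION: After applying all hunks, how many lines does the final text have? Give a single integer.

Hunk 1: at line 7 remove [mekx,metyy,edw] add [akt] -> 12 lines: dae wcar rtln ytdq pmv lfqct mhw jdr akt gcfv cbrs jaoj
Hunk 2: at line 4 remove [pmv] add [yvor] -> 12 lines: dae wcar rtln ytdq yvor lfqct mhw jdr akt gcfv cbrs jaoj
Hunk 3: at line 2 remove [rtln] add [twyb,fmrw] -> 13 lines: dae wcar twyb fmrw ytdq yvor lfqct mhw jdr akt gcfv cbrs jaoj
Hunk 4: at line 7 remove [mhw,jdr] add [car,wej] -> 13 lines: dae wcar twyb fmrw ytdq yvor lfqct car wej akt gcfv cbrs jaoj
Hunk 5: at line 4 remove [ytdq,yvor,lfqct] add [oqag,uevuj] -> 12 lines: dae wcar twyb fmrw oqag uevuj car wej akt gcfv cbrs jaoj
Final line count: 12

Answer: 12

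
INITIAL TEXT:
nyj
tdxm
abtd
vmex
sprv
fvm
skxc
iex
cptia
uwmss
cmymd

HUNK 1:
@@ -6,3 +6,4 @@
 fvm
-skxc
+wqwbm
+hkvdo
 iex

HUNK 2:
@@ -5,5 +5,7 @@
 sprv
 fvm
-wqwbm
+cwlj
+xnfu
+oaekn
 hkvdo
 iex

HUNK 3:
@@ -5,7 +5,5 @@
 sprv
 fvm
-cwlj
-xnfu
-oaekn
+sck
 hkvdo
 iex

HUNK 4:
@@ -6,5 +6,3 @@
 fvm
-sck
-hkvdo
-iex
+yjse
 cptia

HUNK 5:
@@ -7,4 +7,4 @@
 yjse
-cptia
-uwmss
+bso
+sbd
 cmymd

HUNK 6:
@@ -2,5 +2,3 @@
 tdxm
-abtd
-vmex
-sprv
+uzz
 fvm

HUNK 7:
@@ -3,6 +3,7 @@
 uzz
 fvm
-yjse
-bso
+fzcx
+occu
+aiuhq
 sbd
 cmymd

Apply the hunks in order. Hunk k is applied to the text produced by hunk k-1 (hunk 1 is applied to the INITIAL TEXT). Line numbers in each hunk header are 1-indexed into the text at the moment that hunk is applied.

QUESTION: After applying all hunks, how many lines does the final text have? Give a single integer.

Hunk 1: at line 6 remove [skxc] add [wqwbm,hkvdo] -> 12 lines: nyj tdxm abtd vmex sprv fvm wqwbm hkvdo iex cptia uwmss cmymd
Hunk 2: at line 5 remove [wqwbm] add [cwlj,xnfu,oaekn] -> 14 lines: nyj tdxm abtd vmex sprv fvm cwlj xnfu oaekn hkvdo iex cptia uwmss cmymd
Hunk 3: at line 5 remove [cwlj,xnfu,oaekn] add [sck] -> 12 lines: nyj tdxm abtd vmex sprv fvm sck hkvdo iex cptia uwmss cmymd
Hunk 4: at line 6 remove [sck,hkvdo,iex] add [yjse] -> 10 lines: nyj tdxm abtd vmex sprv fvm yjse cptia uwmss cmymd
Hunk 5: at line 7 remove [cptia,uwmss] add [bso,sbd] -> 10 lines: nyj tdxm abtd vmex sprv fvm yjse bso sbd cmymd
Hunk 6: at line 2 remove [abtd,vmex,sprv] add [uzz] -> 8 lines: nyj tdxm uzz fvm yjse bso sbd cmymd
Hunk 7: at line 3 remove [yjse,bso] add [fzcx,occu,aiuhq] -> 9 lines: nyj tdxm uzz fvm fzcx occu aiuhq sbd cmymd
Final line count: 9

Answer: 9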